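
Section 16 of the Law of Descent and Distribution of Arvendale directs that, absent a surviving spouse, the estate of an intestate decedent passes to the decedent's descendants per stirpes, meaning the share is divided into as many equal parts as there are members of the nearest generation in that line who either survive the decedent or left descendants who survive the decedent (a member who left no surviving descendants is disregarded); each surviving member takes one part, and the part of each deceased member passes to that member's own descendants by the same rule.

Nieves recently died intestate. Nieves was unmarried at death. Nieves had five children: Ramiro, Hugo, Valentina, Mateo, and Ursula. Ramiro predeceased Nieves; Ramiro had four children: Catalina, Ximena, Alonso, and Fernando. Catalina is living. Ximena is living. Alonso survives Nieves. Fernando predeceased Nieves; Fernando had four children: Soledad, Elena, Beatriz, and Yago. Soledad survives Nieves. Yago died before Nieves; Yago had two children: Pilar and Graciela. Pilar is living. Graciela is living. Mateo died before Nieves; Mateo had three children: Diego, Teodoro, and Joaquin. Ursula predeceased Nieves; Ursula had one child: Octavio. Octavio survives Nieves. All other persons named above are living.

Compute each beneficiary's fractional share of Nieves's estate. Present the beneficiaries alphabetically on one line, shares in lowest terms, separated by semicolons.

Alonso 1/20; Beatriz 1/80; Catalina 1/20; Diego 1/15; Elena 1/80; Graciela 1/160; Hugo 1/5; Joaquin 1/15; Octavio 1/5; Pilar 1/160; Soledad 1/80; Teodoro 1/15; Valentina 1/5; Ximena 1/20

There is no surviving spouse, so the entire estate passes to Nieves's descendants per stirpes.
The estate is divided into 5 equal shares of 1/5 among Ramiro, Hugo, Valentina, Mateo, Ursula.
Ramiro predeceased; the 1/5 allotted to Ramiro's branch passes to Ramiro's issue by representation.
The 1/5 is divided into 4 equal shares of 1/20 among Catalina, Ximena, Alonso, Fernando.
Catalina is living and takes 1/20.
Ximena is living and takes 1/20.
Alonso is living and takes 1/20.
Fernando predeceased; the 1/20 allotted to Fernando's branch passes to Fernando's issue by representation.
The 1/20 is divided into 4 equal shares of 1/80 among Soledad, Elena, Beatriz, Yago.
Soledad is living and takes 1/80.
Elena is living and takes 1/80.
Beatriz is living and takes 1/80.
Yago predeceased; the 1/80 allotted to Yago's branch passes to Yago's issue by representation.
The 1/80 is divided into 2 equal shares of 1/160 among Pilar, Graciela.
Pilar is living and takes 1/160.
Graciela is living and takes 1/160.
Hugo is living and takes 1/5.
Valentina is living and takes 1/5.
Mateo predeceased; the 1/5 allotted to Mateo's branch passes to Mateo's issue by representation.
The 1/5 is divided into 3 equal shares of 1/15 among Diego, Teodoro, Joaquin.
Diego is living and takes 1/15.
Teodoro is living and takes 1/15.
Joaquin is living and takes 1/15.
Ursula predeceased; the 1/5 allotted to Ursula's branch passes to Ursula's issue by representation.
Octavio is the sole taker at this level and receives the full 1/5.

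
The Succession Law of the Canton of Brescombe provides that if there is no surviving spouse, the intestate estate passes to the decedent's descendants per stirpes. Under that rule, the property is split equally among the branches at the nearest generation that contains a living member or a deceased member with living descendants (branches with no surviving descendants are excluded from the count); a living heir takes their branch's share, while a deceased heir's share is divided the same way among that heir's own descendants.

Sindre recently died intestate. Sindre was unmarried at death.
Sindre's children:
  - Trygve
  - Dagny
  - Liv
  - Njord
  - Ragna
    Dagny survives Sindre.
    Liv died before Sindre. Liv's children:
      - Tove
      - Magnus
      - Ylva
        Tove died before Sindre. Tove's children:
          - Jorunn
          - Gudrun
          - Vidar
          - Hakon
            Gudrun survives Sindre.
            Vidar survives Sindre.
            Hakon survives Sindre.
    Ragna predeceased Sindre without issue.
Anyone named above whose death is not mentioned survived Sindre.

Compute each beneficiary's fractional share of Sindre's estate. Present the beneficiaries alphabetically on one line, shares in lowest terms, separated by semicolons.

There is no surviving spouse, so the entire estate passes to Sindre's descendants per stirpes.
Ragna left no surviving issue, so that branch lapses and is disregarded.
The estate is divided into 4 equal shares of 1/4 among Trygve, Dagny, Liv, Njord.
Trygve is living and takes 1/4.
Dagny is living and takes 1/4.
Liv predeceased; the 1/4 allotted to Liv's branch passes to Liv's issue by representation.
The 1/4 is divided into 3 equal shares of 1/12 among Tove, Magnus, Ylva.
Tove predeceased; the 1/12 allotted to Tove's branch passes to Tove's issue by representation.
The 1/12 is divided into 4 equal shares of 1/48 among Jorunn, Gudrun, Vidar, Hakon.
Jorunn is living and takes 1/48.
Gudrun is living and takes 1/48.
Vidar is living and takes 1/48.
Hakon is living and takes 1/48.
Magnus is living and takes 1/12.
Ylva is living and takes 1/12.
Njord is living and takes 1/4.

Dagny 1/4; Gudrun 1/48; Hakon 1/48; Jorunn 1/48; Magnus 1/12; Njord 1/4; Trygve 1/4; Vidar 1/48; Ylva 1/12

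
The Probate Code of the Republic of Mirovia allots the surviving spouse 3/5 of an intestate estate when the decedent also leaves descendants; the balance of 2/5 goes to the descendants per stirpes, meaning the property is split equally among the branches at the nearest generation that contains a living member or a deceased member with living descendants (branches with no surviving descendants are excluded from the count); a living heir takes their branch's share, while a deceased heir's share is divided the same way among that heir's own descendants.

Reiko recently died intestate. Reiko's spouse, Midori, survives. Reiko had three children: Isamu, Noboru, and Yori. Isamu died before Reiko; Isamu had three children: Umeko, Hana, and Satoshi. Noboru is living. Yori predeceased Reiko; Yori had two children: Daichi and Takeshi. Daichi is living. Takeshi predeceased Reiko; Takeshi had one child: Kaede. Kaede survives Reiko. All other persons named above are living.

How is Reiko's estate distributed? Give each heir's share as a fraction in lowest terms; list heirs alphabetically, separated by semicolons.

Daichi 1/15; Hana 2/45; Kaede 1/15; Midori 3/5; Noboru 2/15; Satoshi 2/45; Umeko 2/45

Midori, as surviving spouse, takes 3/5.
The remaining 2/5 passes to Reiko's descendants per stirpes.
The 2/5 is divided into 3 equal shares of 2/15 among Isamu, Noboru, Yori.
Isamu predeceased; the 2/15 allotted to Isamu's branch passes to Isamu's issue by representation.
The 2/15 is divided into 3 equal shares of 2/45 among Umeko, Hana, Satoshi.
Umeko is living and takes 2/45.
Hana is living and takes 2/45.
Satoshi is living and takes 2/45.
Noboru is living and takes 2/15.
Yori predeceased; the 2/15 allotted to Yori's branch passes to Yori's issue by representation.
The 2/15 is divided into 2 equal shares of 1/15 among Daichi, Takeshi.
Daichi is living and takes 1/15.
Takeshi predeceased; the 1/15 allotted to Takeshi's branch passes to Takeshi's issue by representation.
Kaede is the sole taker at this level and receives the full 1/15.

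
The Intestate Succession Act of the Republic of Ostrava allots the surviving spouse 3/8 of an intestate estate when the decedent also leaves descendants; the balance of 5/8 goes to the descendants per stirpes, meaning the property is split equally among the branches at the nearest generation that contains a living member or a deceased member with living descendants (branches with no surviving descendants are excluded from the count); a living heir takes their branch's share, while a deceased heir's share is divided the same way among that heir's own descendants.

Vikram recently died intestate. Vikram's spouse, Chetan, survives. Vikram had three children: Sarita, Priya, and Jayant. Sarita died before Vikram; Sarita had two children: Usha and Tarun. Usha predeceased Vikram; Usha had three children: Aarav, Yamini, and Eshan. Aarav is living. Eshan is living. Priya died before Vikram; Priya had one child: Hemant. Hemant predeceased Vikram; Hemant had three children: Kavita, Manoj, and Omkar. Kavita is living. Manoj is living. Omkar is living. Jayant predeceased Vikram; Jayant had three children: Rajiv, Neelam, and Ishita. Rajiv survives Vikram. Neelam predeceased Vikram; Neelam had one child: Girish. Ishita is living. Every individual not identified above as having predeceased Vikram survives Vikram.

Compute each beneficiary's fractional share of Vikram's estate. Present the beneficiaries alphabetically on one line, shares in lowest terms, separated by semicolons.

Chetan, as surviving spouse, takes 3/8.
The remaining 5/8 passes to Vikram's descendants per stirpes.
The 5/8 is divided into 3 equal shares of 5/24 among Sarita, Priya, Jayant.
Sarita predeceased; the 5/24 allotted to Sarita's branch passes to Sarita's issue by representation.
The 5/24 is divided into 2 equal shares of 5/48 among Usha, Tarun.
Usha predeceased; the 5/48 allotted to Usha's branch passes to Usha's issue by representation.
The 5/48 is divided into 3 equal shares of 5/144 among Aarav, Yamini, Eshan.
Aarav is living and takes 5/144.
Yamini is living and takes 5/144.
Eshan is living and takes 5/144.
Tarun is living and takes 5/48.
Priya predeceased; the 5/24 allotted to Priya's branch passes to Priya's issue by representation.
Hemant's line is the sole branch at this level, so the full 5/24 passes to Hemant's issue by representation.
The 5/24 is divided into 3 equal shares of 5/72 among Kavita, Manoj, Omkar.
Kavita is living and takes 5/72.
Manoj is living and takes 5/72.
Omkar is living and takes 5/72.
Jayant predeceased; the 5/24 allotted to Jayant's branch passes to Jayant's issue by representation.
The 5/24 is divided into 3 equal shares of 5/72 among Rajiv, Neelam, Ishita.
Rajiv is living and takes 5/72.
Neelam predeceased; the 5/72 allotted to Neelam's branch passes to Neelam's issue by representation.
Girish is the sole taker at this level and receives the full 5/72.
Ishita is living and takes 5/72.

Aarav 5/144; Chetan 3/8; Eshan 5/144; Girish 5/72; Ishita 5/72; Kavita 5/72; Manoj 5/72; Omkar 5/72; Rajiv 5/72; Tarun 5/48; Yamini 5/144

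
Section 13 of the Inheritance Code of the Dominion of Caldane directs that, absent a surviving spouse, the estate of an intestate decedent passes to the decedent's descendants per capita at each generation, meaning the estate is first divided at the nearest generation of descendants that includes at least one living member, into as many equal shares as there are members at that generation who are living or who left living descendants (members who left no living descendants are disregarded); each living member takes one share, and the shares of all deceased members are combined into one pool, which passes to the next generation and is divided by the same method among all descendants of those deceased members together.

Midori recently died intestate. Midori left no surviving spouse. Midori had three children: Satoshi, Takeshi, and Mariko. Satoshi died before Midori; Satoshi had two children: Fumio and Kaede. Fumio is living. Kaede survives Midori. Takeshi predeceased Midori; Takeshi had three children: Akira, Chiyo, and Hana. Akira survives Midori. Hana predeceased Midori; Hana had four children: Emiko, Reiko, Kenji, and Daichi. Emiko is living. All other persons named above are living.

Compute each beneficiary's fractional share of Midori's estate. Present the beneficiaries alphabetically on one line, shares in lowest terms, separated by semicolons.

There is no surviving spouse, so the entire estate passes to Midori's descendants per capita at each generation.
At generation 1 (Satoshi, Takeshi, Mariko) there are 3 shares of (1)/3 = 1/3 each.
Living: Mariko — each takes 1/3.
Deceased: Satoshi and Takeshi. Their combined 2/3 is pooled and carried to generation 2.
At generation 2 (Fumio, Kaede, Akira, Chiyo, Hana) there are 5 shares of (2/3)/5 = 2/15 each.
Living: Fumio, Kaede, Akira, and Chiyo — each takes 2/15.
Deceased: Hana. That 2/15 share is carried to generation 3.
At generation 3 (Emiko, Reiko, Kenji, Daichi) there are 4 shares of (2/15)/4 = 1/30 each.
Living: Emiko, Reiko, Kenji, and Daichi — each takes 1/30.

Akira 2/15; Chiyo 2/15; Daichi 1/30; Emiko 1/30; Fumio 2/15; Kaede 2/15; Kenji 1/30; Mariko 1/3; Reiko 1/30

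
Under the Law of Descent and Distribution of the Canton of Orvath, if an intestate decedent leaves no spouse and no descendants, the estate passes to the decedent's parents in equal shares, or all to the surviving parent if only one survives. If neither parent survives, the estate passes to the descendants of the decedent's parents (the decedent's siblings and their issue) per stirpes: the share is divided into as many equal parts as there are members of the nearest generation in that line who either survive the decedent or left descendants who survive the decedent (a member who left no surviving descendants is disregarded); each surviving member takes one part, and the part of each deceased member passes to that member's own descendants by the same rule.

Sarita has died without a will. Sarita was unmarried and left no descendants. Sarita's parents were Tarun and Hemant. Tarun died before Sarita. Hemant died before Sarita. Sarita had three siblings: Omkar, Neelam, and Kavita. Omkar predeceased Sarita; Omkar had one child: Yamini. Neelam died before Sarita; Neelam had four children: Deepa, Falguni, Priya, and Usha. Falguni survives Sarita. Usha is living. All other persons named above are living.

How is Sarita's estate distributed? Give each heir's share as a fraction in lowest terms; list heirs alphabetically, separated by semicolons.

Deepa 1/12; Falguni 1/12; Kavita 1/3; Priya 1/12; Usha 1/12; Yamini 1/3

Neither parent survives and there are no descendants, so the estate passes to Sarita's siblings and their issue per stirpes.
The estate is divided into 3 equal shares of 1/3 among Omkar, Neelam, Kavita.
Omkar predeceased; the 1/3 allotted to Omkar's branch passes to Omkar's issue by representation.
Yamini is the sole taker at this level and receives the full 1/3.
Neelam predeceased; the 1/3 allotted to Neelam's branch passes to Neelam's issue by representation.
The 1/3 is divided into 4 equal shares of 1/12 among Deepa, Falguni, Priya, Usha.
Deepa is living and takes 1/12.
Falguni is living and takes 1/12.
Priya is living and takes 1/12.
Usha is living and takes 1/12.
Kavita is living and takes 1/3.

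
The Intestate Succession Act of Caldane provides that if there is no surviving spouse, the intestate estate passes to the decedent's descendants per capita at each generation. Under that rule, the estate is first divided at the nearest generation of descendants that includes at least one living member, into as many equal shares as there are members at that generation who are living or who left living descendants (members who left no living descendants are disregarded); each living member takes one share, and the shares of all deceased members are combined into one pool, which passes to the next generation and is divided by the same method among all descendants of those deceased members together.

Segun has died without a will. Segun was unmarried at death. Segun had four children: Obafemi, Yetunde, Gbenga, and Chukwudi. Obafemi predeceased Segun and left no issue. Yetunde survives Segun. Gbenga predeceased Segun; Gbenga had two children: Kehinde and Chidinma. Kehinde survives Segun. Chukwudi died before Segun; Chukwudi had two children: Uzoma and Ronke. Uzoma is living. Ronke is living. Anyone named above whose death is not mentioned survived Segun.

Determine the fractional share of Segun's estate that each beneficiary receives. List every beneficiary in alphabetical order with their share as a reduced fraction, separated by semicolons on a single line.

There is no surviving spouse, so the entire estate passes to Segun's descendants per capita at each generation.
At generation 1 (Yetunde, Gbenga, Chukwudi) there are 3 shares of (1)/3 = 1/3 each.
Living: Yetunde — each takes 1/3.
Deceased: Gbenga and Chukwudi. Their combined 2/3 is pooled and carried to generation 2.
At generation 2 (Kehinde, Chidinma, Uzoma, Ronke) there are 4 shares of (2/3)/4 = 1/6 each.
Living: Kehinde, Chidinma, Uzoma, and Ronke — each takes 1/6.

Chidinma 1/6; Kehinde 1/6; Ronke 1/6; Uzoma 1/6; Yetunde 1/3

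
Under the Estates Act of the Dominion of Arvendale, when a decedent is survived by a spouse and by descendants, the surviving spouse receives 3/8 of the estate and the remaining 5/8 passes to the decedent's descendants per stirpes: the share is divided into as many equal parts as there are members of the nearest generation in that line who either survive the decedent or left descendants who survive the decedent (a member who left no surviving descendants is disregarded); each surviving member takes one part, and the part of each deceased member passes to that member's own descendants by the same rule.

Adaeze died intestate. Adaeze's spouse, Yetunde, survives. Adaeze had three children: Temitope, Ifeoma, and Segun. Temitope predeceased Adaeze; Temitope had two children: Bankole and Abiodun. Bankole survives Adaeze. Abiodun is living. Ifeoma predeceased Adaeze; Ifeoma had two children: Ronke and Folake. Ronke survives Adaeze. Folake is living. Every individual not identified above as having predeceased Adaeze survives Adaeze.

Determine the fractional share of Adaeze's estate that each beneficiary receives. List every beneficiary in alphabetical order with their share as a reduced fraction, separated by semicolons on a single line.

Yetunde, as surviving spouse, takes 3/8.
The remaining 5/8 passes to Adaeze's descendants per stirpes.
The 5/8 is divided into 3 equal shares of 5/24 among Temitope, Ifeoma, Segun.
Temitope predeceased; the 5/24 allotted to Temitope's branch passes to Temitope's issue by representation.
The 5/24 is divided into 2 equal shares of 5/48 among Bankole, Abiodun.
Bankole is living and takes 5/48.
Abiodun is living and takes 5/48.
Ifeoma predeceased; the 5/24 allotted to Ifeoma's branch passes to Ifeoma's issue by representation.
The 5/24 is divided into 2 equal shares of 5/48 among Ronke, Folake.
Ronke is living and takes 5/48.
Folake is living and takes 5/48.
Segun is living and takes 5/24.

Abiodun 5/48; Bankole 5/48; Folake 5/48; Ronke 5/48; Segun 5/24; Yetunde 3/8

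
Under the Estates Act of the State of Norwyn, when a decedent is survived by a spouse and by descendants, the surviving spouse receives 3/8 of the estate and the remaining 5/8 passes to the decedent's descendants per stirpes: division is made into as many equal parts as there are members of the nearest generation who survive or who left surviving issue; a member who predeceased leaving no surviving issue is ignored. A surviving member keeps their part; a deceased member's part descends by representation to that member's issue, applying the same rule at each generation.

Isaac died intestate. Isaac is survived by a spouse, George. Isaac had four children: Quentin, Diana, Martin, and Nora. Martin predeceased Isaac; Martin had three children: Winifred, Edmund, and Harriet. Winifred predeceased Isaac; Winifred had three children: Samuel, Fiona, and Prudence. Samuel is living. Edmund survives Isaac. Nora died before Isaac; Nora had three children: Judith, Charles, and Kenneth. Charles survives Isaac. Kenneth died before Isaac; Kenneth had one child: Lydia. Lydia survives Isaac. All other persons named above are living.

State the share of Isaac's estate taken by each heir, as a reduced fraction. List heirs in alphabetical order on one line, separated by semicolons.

George, as surviving spouse, takes 3/8.
The remaining 5/8 passes to Isaac's descendants per stirpes.
The 5/8 is divided into 4 equal shares of 5/32 among Quentin, Diana, Martin, Nora.
Quentin is living and takes 5/32.
Diana is living and takes 5/32.
Martin predeceased; the 5/32 allotted to Martin's branch passes to Martin's issue by representation.
The 5/32 is divided into 3 equal shares of 5/96 among Winifred, Edmund, Harriet.
Winifred predeceased; the 5/96 allotted to Winifred's branch passes to Winifred's issue by representation.
The 5/96 is divided into 3 equal shares of 5/288 among Samuel, Fiona, Prudence.
Samuel is living and takes 5/288.
Fiona is living and takes 5/288.
Prudence is living and takes 5/288.
Edmund is living and takes 5/96.
Harriet is living and takes 5/96.
Nora predeceased; the 5/32 allotted to Nora's branch passes to Nora's issue by representation.
The 5/32 is divided into 3 equal shares of 5/96 among Judith, Charles, Kenneth.
Judith is living and takes 5/96.
Charles is living and takes 5/96.
Kenneth predeceased; the 5/96 allotted to Kenneth's branch passes to Kenneth's issue by representation.
Lydia is the sole taker at this level and receives the full 5/96.

Charles 5/96; Diana 5/32; Edmund 5/96; Fiona 5/288; George 3/8; Harriet 5/96; Judith 5/96; Lydia 5/96; Prudence 5/288; Quentin 5/32; Samuel 5/288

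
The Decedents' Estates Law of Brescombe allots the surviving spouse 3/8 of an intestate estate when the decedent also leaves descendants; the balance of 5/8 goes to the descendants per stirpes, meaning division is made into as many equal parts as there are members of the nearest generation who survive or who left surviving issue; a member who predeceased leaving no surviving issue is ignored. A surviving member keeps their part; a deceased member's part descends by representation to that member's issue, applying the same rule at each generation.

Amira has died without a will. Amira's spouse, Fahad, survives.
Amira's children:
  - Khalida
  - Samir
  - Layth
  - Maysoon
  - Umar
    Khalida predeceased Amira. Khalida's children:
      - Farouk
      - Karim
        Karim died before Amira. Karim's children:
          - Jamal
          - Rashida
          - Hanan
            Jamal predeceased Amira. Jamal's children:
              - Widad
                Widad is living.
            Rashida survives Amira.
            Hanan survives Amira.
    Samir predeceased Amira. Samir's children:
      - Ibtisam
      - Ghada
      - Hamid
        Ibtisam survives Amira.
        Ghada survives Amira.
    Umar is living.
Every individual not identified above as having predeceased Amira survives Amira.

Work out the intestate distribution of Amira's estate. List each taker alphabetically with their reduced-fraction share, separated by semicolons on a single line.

Fahad 3/8; Farouk 1/16; Ghada 1/24; Hamid 1/24; Hanan 1/48; Ibtisam 1/24; Layth 1/8; Maysoon 1/8; Rashida 1/48; Umar 1/8; Widad 1/48

Fahad, as surviving spouse, takes 3/8.
The remaining 5/8 passes to Amira's descendants per stirpes.
The 5/8 is divided into 5 equal shares of 1/8 among Khalida, Samir, Layth, Maysoon, Umar.
Khalida predeceased; the 1/8 allotted to Khalida's branch passes to Khalida's issue by representation.
The 1/8 is divided into 2 equal shares of 1/16 among Farouk, Karim.
Farouk is living and takes 1/16.
Karim predeceased; the 1/16 allotted to Karim's branch passes to Karim's issue by representation.
The 1/16 is divided into 3 equal shares of 1/48 among Jamal, Rashida, Hanan.
Jamal predeceased; the 1/48 allotted to Jamal's branch passes to Jamal's issue by representation.
Widad is the sole taker at this level and receives the full 1/48.
Rashida is living and takes 1/48.
Hanan is living and takes 1/48.
Samir predeceased; the 1/8 allotted to Samir's branch passes to Samir's issue by representation.
The 1/8 is divided into 3 equal shares of 1/24 among Ibtisam, Ghada, Hamid.
Ibtisam is living and takes 1/24.
Ghada is living and takes 1/24.
Hamid is living and takes 1/24.
Layth is living and takes 1/8.
Maysoon is living and takes 1/8.
Umar is living and takes 1/8.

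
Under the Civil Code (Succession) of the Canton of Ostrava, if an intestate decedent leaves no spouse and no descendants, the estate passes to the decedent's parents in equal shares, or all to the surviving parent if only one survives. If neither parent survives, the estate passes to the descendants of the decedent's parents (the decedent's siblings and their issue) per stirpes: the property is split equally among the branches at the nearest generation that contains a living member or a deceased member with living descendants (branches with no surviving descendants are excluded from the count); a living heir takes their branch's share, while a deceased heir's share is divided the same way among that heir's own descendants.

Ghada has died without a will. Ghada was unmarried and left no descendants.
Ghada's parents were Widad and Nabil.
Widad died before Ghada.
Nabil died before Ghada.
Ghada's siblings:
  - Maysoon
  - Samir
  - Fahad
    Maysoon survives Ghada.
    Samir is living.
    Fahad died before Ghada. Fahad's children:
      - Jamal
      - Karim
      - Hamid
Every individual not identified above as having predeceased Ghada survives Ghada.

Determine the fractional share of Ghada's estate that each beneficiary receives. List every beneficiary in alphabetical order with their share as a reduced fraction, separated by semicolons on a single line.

Hamid 1/9; Jamal 1/9; Karim 1/9; Maysoon 1/3; Samir 1/3

Neither parent survives and there are no descendants, so the estate passes to Ghada's siblings and their issue per stirpes.
The estate is divided into 3 equal shares of 1/3 among Maysoon, Samir, Fahad.
Maysoon is living and takes 1/3.
Samir is living and takes 1/3.
Fahad predeceased; the 1/3 allotted to Fahad's branch passes to Fahad's issue by representation.
The 1/3 is divided into 3 equal shares of 1/9 among Jamal, Karim, Hamid.
Jamal is living and takes 1/9.
Karim is living and takes 1/9.
Hamid is living and takes 1/9.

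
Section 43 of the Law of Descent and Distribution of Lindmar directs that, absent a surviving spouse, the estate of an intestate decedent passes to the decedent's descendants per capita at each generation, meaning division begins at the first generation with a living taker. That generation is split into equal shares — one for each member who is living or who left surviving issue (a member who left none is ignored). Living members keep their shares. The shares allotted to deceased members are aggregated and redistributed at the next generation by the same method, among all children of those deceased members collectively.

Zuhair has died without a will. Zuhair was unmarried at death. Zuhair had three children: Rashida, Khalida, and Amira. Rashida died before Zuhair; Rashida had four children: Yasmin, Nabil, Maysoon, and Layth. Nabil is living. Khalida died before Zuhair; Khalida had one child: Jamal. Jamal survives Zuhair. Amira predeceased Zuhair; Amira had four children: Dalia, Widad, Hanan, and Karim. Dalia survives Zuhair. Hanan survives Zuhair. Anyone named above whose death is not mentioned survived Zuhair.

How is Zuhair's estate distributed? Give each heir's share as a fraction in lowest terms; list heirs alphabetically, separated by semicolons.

Dalia 1/9; Hanan 1/9; Jamal 1/9; Karim 1/9; Layth 1/9; Maysoon 1/9; Nabil 1/9; Widad 1/9; Yasmin 1/9

There is no surviving spouse, so the entire estate passes to Zuhair's descendants per capita at each generation.
No one at generation 1 (Rashida, Khalida, Amira) is living; moving to the next generation.
At generation 2 (Yasmin, Nabil, Maysoon, Layth, Jamal, Dalia, Widad, Hanan, Karim) there are 9 shares of (1)/9 = 1/9 each.
Living: Yasmin, Nabil, Maysoon, Layth, Jamal, Dalia, Widad, Hanan, and Karim — each takes 1/9.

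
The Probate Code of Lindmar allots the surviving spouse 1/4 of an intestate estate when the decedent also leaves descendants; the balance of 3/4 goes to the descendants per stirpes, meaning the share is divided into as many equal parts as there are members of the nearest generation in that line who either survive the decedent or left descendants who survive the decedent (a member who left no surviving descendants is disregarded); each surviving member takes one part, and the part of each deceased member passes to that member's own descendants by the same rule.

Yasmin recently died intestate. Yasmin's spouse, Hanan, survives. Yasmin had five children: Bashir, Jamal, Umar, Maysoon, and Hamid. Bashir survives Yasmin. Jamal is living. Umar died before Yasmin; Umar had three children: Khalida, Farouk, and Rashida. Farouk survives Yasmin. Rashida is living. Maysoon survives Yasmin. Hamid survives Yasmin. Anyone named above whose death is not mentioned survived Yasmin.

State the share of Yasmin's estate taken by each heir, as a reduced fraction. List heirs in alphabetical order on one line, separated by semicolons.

Bashir 3/20; Farouk 1/20; Hamid 3/20; Hanan 1/4; Jamal 3/20; Khalida 1/20; Maysoon 3/20; Rashida 1/20

Hanan, as surviving spouse, takes 1/4.
The remaining 3/4 passes to Yasmin's descendants per stirpes.
The 3/4 is divided into 5 equal shares of 3/20 among Bashir, Jamal, Umar, Maysoon, Hamid.
Bashir is living and takes 3/20.
Jamal is living and takes 3/20.
Umar predeceased; the 3/20 allotted to Umar's branch passes to Umar's issue by representation.
The 3/20 is divided into 3 equal shares of 1/20 among Khalida, Farouk, Rashida.
Khalida is living and takes 1/20.
Farouk is living and takes 1/20.
Rashida is living and takes 1/20.
Maysoon is living and takes 3/20.
Hamid is living and takes 3/20.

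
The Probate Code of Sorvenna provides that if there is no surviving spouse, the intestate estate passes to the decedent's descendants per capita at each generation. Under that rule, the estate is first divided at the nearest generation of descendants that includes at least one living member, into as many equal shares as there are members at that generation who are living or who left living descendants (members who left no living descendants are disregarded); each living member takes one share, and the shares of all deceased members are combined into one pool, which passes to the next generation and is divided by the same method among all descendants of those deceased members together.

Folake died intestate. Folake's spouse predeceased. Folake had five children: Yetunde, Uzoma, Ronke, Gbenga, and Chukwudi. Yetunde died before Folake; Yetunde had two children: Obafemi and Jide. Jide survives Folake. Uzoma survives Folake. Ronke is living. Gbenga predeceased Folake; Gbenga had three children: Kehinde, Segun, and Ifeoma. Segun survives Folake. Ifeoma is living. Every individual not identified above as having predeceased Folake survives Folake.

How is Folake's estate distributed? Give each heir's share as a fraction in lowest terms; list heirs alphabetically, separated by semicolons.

There is no surviving spouse, so the entire estate passes to Folake's descendants per capita at each generation.
At generation 1 (Yetunde, Uzoma, Ronke, Gbenga, Chukwudi) there are 5 shares of (1)/5 = 1/5 each.
Living: Uzoma, Ronke, and Chukwudi — each takes 1/5.
Deceased: Yetunde and Gbenga. Their combined 2/5 is pooled and carried to generation 2.
At generation 2 (Obafemi, Jide, Kehinde, Segun, Ifeoma) there are 5 shares of (2/5)/5 = 2/25 each.
Living: Obafemi, Jide, Kehinde, Segun, and Ifeoma — each takes 2/25.

Chukwudi 1/5; Ifeoma 2/25; Jide 2/25; Kehinde 2/25; Obafemi 2/25; Ronke 1/5; Segun 2/25; Uzoma 1/5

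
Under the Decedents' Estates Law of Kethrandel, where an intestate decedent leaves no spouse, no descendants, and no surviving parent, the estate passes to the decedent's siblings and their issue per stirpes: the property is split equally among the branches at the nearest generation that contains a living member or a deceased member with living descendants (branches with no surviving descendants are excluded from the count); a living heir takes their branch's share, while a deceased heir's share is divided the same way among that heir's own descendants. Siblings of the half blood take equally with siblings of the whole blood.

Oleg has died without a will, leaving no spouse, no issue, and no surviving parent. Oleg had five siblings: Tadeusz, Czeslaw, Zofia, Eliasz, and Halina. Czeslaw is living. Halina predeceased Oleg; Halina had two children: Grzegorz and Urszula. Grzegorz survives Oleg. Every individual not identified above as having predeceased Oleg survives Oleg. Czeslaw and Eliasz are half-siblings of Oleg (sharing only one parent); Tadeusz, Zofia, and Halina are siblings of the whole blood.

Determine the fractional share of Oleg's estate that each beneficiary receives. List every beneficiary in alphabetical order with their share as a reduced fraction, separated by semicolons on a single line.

Czeslaw 1/5; Eliasz 1/5; Grzegorz 1/10; Tadeusz 1/5; Urszula 1/10; Zofia 1/5

No spouse, descendants, or parent survives, so the estate passes to Oleg's siblings per stirpes.
Half-blood and whole-blood siblings take equally under the stated rule.
The estate is divided into 5 equal shares of 1/5 among Tadeusz, Czeslaw, Zofia, Eliasz, Halina.
Tadeusz is living and takes 1/5.
Czeslaw is living and takes 1/5.
Zofia is living and takes 1/5.
Eliasz is living and takes 1/5.
Halina predeceased; the 1/5 allotted to Halina's branch passes to Halina's issue by representation.
The 1/5 is divided into 2 equal shares of 1/10 among Grzegorz, Urszula.
Grzegorz is living and takes 1/10.
Urszula is living and takes 1/10.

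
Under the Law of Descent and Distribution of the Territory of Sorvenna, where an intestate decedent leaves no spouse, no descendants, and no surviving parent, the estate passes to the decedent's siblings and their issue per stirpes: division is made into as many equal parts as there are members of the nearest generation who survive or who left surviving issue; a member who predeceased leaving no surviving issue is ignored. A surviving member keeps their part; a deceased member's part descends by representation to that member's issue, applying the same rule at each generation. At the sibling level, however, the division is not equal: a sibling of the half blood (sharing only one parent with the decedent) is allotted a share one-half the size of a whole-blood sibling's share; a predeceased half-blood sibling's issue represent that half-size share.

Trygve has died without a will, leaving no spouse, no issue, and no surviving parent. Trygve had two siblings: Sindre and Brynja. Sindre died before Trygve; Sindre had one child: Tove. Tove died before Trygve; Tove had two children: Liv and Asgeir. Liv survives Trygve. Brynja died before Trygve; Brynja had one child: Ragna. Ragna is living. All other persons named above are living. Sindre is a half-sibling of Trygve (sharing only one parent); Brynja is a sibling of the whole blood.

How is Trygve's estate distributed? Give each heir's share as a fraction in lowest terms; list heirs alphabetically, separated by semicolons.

No spouse, descendants, or parent survives, so the estate passes to Trygve's siblings per stirpes.
Half-blood siblings count for one-half the weight of whole-blood siblings at the initial division.
Dividing 1 in proportion to weights (total weight 3/2): Sindre (weight 1/2) → 1/3; Brynja (weight 1) → 2/3.
Sindre predeceased; the 1/3 allotted to Sindre's branch passes to Sindre's issue by representation.
Tove's line is the sole branch at this level, so the full 1/3 passes to Tove's issue by representation.
The 1/3 is divided into 2 equal shares of 1/6 among Liv, Asgeir.
Liv is living and takes 1/6.
Asgeir is living and takes 1/6.
Brynja predeceased; the 2/3 allotted to Brynja's branch passes to Brynja's issue by representation.
Ragna is the sole taker at this level and receives the full 2/3.

Asgeir 1/6; Liv 1/6; Ragna 2/3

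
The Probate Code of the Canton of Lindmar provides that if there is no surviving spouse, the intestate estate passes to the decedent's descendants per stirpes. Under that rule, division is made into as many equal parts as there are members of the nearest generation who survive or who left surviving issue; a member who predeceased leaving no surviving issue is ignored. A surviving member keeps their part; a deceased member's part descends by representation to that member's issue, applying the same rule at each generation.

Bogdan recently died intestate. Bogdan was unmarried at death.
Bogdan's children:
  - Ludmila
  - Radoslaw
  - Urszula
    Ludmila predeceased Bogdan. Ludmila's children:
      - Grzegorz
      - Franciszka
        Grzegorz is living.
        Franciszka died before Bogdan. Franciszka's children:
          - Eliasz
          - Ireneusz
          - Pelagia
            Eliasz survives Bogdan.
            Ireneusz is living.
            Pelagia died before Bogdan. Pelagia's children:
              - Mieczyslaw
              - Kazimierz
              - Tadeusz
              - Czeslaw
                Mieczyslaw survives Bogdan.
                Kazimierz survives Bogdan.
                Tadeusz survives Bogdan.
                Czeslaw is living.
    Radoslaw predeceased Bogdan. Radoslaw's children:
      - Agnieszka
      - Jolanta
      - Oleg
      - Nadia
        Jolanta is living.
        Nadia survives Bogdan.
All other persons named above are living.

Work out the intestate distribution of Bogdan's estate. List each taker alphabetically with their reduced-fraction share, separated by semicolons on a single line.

Agnieszka 1/12; Czeslaw 1/72; Eliasz 1/18; Grzegorz 1/6; Ireneusz 1/18; Jolanta 1/12; Kazimierz 1/72; Mieczyslaw 1/72; Nadia 1/12; Oleg 1/12; Tadeusz 1/72; Urszula 1/3

There is no surviving spouse, so the entire estate passes to Bogdan's descendants per stirpes.
The estate is divided into 3 equal shares of 1/3 among Ludmila, Radoslaw, Urszula.
Ludmila predeceased; the 1/3 allotted to Ludmila's branch passes to Ludmila's issue by representation.
The 1/3 is divided into 2 equal shares of 1/6 among Grzegorz, Franciszka.
Grzegorz is living and takes 1/6.
Franciszka predeceased; the 1/6 allotted to Franciszka's branch passes to Franciszka's issue by representation.
The 1/6 is divided into 3 equal shares of 1/18 among Eliasz, Ireneusz, Pelagia.
Eliasz is living and takes 1/18.
Ireneusz is living and takes 1/18.
Pelagia predeceased; the 1/18 allotted to Pelagia's branch passes to Pelagia's issue by representation.
The 1/18 is divided into 4 equal shares of 1/72 among Mieczyslaw, Kazimierz, Tadeusz, Czeslaw.
Mieczyslaw is living and takes 1/72.
Kazimierz is living and takes 1/72.
Tadeusz is living and takes 1/72.
Czeslaw is living and takes 1/72.
Radoslaw predeceased; the 1/3 allotted to Radoslaw's branch passes to Radoslaw's issue by representation.
The 1/3 is divided into 4 equal shares of 1/12 among Agnieszka, Jolanta, Oleg, Nadia.
Agnieszka is living and takes 1/12.
Jolanta is living and takes 1/12.
Oleg is living and takes 1/12.
Nadia is living and takes 1/12.
Urszula is living and takes 1/3.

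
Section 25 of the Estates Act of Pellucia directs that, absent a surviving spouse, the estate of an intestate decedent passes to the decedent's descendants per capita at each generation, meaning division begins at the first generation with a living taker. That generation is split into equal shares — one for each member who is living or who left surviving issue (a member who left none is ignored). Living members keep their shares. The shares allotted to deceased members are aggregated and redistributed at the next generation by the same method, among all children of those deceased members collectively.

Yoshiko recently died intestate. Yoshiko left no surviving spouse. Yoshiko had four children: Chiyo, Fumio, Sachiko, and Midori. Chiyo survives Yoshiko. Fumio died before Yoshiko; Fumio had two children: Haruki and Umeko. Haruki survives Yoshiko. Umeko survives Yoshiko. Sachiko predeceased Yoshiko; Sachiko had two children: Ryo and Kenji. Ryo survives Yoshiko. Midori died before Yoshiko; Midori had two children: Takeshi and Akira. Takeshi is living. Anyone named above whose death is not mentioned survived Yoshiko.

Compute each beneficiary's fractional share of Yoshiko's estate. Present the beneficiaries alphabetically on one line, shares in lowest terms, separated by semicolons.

There is no surviving spouse, so the entire estate passes to Yoshiko's descendants per capita at each generation.
At generation 1 (Chiyo, Fumio, Sachiko, Midori) there are 4 shares of (1)/4 = 1/4 each.
Living: Chiyo — each takes 1/4.
Deceased: Fumio, Sachiko, and Midori. Their combined 3/4 is pooled and carried to generation 2.
At generation 2 (Haruki, Umeko, Ryo, Kenji, Takeshi, Akira) there are 6 shares of (3/4)/6 = 1/8 each.
Living: Haruki, Umeko, Ryo, Kenji, Takeshi, and Akira — each takes 1/8.

Akira 1/8; Chiyo 1/4; Haruki 1/8; Kenji 1/8; Ryo 1/8; Takeshi 1/8; Umeko 1/8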